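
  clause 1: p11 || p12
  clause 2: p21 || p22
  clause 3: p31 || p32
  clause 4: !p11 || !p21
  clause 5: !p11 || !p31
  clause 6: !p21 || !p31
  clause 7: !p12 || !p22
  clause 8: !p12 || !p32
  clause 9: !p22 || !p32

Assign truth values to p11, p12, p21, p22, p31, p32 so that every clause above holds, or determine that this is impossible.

UNSATISFIABLE

Suppose p11 = true.
From the singleton clause (!p21), p21 = false.
From the singleton clause (p22), p22 = true.
From the singleton clause (!p31), p31 = false.
From the singleton clause (p32), p32 = true.
Now (!p32) is unsatisfied and unit — conflict.
That branch fails; take p11 = false instead.
From the singleton clause (p12), p12 = true.
From the singleton clause (!p22), p22 = false.
From the singleton clause (p21), p21 = true.
From the singleton clause (!p31), p31 = false.
From the singleton clause (p32), p32 = true.
Now (!p32) is unsatisfied and unit — conflict.
Both values of p11 lead to a conflict.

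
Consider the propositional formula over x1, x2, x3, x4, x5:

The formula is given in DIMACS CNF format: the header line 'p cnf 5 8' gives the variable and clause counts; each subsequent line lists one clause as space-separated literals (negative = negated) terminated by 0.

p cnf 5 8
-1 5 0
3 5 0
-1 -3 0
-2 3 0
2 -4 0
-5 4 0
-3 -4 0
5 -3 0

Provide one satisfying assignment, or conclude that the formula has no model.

UNSATISFIABLE

Suppose x1 = False.
Suppose x3 = True.
From the singleton clause (¬x4), x4 = False.
From the singleton clause (¬x5), x5 = False.
That conflicts with the unit clause (x5).
Backtrack on x3: now try x3 = False.
From the singleton clause (x5), x5 = True.
From the singleton clause (¬x2), x2 = False.
From the singleton clause (¬x4), x4 = False.
That conflicts with the unit clause (x4).
Both values of x3 lead to a conflict.
Backtrack on x1: now try x1 = True.
From the singleton clause (x5), x5 = True.
From the singleton clause (¬x3), x3 = False.
From the singleton clause (¬x2), x2 = False.
From the singleton clause (¬x4), x4 = False.
That conflicts with the unit clause (x4).
Both values of x1 lead to a conflict.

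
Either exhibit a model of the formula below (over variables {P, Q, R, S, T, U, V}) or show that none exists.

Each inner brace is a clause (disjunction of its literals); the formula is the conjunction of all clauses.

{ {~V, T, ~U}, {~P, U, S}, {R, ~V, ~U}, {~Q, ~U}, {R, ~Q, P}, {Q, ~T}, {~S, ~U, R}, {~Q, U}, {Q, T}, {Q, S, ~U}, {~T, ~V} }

UNSATISFIABLE

Branch on Q: set Q = 0.
The clause (~T) is unit, so T = 0.
Now (T) is unsatisfied and unit — conflict.
Undo Q and try Q = 1.
The clause (~U) is unit, so U = 0.
Now (U) is unsatisfied and unit — conflict.
Both values of Q lead to a conflict.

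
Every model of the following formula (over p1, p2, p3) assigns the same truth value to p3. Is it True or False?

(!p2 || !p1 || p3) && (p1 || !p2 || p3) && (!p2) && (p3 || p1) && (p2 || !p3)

Suppose p3 = true.
(!p2) alone gives p2 = false.
But (p2) is also a unit clause — contradiction.
So every satisfying assignment has p3 = False.

False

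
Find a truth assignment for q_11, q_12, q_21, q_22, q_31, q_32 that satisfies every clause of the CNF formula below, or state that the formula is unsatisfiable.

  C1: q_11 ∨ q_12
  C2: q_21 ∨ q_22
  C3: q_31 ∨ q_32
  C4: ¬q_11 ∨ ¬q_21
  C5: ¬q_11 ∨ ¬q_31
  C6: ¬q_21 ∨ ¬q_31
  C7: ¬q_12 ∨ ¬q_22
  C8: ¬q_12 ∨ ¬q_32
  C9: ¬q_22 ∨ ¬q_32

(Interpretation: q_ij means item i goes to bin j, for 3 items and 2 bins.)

UNSATISFIABLE

Suppose q_11 = True.
The clause (¬q_21) is unit, so q_21 = False.
The clause (q_22) is unit, so q_22 = True.
The clause (¬q_31) is unit, so q_31 = False.
The clause (q_32) is unit, so q_32 = True.
That conflicts with the unit clause (¬q_32).
Backtrack on q_11: now try q_11 = False.
The clause (q_12) is unit, so q_12 = True.
The clause (¬q_22) is unit, so q_22 = False.
The clause (q_21) is unit, so q_21 = True.
The clause (¬q_31) is unit, so q_31 = False.
The clause (q_32) is unit, so q_32 = True.
That conflicts with the unit clause (¬q_32).
Neither q_11 = True nor q_11 = False works.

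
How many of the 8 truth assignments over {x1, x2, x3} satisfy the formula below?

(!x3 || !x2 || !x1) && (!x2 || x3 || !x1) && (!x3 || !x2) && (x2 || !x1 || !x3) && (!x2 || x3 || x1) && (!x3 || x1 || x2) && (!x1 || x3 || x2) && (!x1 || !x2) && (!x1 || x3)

There are 2^3 = 8 truth assignments over (x1, x2, x3).
Check each against the 9 clauses (columns in the order x1, x2, x3):
  F F F  ✓ satisfies all
  F F T  ✗ fails (!x3 || x1 || x2)
  F T F  ✗ fails (!x2 || x3 || x1)
  F T T  ✗ fails (!x3 || !x2)
  T F F  ✗ fails (!x1 || x3 || x2)
  T F T  ✗ fails (x2 || !x1 || !x3)
  T T F  ✗ fails (!x2 || x3 || !x1)
  T T T  ✗ fails (!x3 || !x2 || !x1)
1 of the 8 rows is a model.

1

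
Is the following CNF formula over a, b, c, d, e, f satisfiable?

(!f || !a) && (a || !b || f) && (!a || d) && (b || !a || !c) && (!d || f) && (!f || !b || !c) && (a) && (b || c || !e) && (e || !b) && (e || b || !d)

No

Unit clause (a) forces a = true.
Unit clause (!f) forces f = false.
Unit clause (d) forces d = true.
But (!d) is also a unit clause — contradiction.
No assignment satisfies every clause.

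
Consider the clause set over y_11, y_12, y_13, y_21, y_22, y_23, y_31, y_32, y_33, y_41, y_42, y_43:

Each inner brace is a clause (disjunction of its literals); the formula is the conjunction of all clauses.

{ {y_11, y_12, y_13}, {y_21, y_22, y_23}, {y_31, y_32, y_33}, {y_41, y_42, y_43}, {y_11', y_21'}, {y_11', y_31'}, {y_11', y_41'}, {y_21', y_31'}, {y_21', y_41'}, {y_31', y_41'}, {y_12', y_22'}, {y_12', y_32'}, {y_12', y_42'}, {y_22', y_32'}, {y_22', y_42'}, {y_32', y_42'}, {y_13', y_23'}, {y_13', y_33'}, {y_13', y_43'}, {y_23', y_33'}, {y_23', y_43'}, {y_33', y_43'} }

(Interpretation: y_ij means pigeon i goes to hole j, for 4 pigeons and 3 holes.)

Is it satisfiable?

No

Case y_11 = 0:
Case y_12 = 1:
(y_22') alone gives y_22 = 0.
(y_32') alone gives y_32 = 0.
(y_42') alone gives y_42 = 0.
Case y_21 = 1:
(y_31') alone gives y_31 = 0.
(y_33) alone gives y_33 = 1.
(y_41') alone gives y_41 = 0.
(y_43) alone gives y_43 = 1.
But (y_43') is also a unit clause — contradiction.
Backtrack on y_21: now try y_21 = 0.
(y_23) alone gives y_23 = 1.
(y_13') alone gives y_13 = 0.
(y_33') alone gives y_33 = 0.
(y_31) alone gives y_31 = 1.
(y_41') alone gives y_41 = 0.
(y_43) alone gives y_43 = 1.
But (y_43') is also a unit clause — contradiction.
Either choice for y_21 ends in contradiction.
Backtrack on y_12: now try y_12 = 0.
(y_13) alone gives y_13 = 1.
(y_23') alone gives y_23 = 0.
(y_33') alone gives y_33 = 0.
(y_43') alone gives y_43 = 0.
Case y_21 = 1:
(y_31') alone gives y_31 = 0.
(y_32) alone gives y_32 = 1.
(y_41') alone gives y_41 = 0.
(y_42) alone gives y_42 = 1.
But (y_42') is also a unit clause — contradiction.
Backtrack on y_21: now try y_21 = 0.
(y_22) alone gives y_22 = 1.
(y_32') alone gives y_32 = 0.
(y_31) alone gives y_31 = 1.
(y_41') alone gives y_41 = 0.
(y_42) alone gives y_42 = 1.
But (y_42') is also a unit clause — contradiction.
Either choice for y_21 ends in contradiction.
Either choice for y_12 ends in contradiction.
Backtrack on y_11: now try y_11 = 1.
(y_21') alone gives y_21 = 0.
(y_31') alone gives y_31 = 0.
(y_41') alone gives y_41 = 0.
Case y_22 = 1:
(y_12') alone gives y_12 = 0.
(y_32') alone gives y_32 = 0.
(y_33) alone gives y_33 = 1.
(y_42') alone gives y_42 = 0.
(y_43) alone gives y_43 = 1.
But (y_43') is also a unit clause — contradiction.
Backtrack on y_22: now try y_22 = 0.
(y_23) alone gives y_23 = 1.
(y_13') alone gives y_13 = 0.
(y_33') alone gives y_33 = 0.
(y_32) alone gives y_32 = 1.
(y_12') alone gives y_12 = 0.
(y_42') alone gives y_42 = 0.
(y_43) alone gives y_43 = 1.
But (y_43') is also a unit clause — contradiction.
Either choice for y_22 ends in contradiction.
Either choice for y_11 ends in contradiction.
No assignment satisfies every clause.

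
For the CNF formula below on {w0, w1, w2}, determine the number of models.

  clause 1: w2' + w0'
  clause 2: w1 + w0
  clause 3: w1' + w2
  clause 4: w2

1

There are 2^3 = 8 truth assignments over (w0, w1, w2).
Check each against the 4 clauses (columns in the order w0, w1, w2):
  F F F  ✗ fails (w1 + w0)
  F F T  ✗ fails (w1 + w0)
  F T F  ✗ fails (w1' + w2)
  F T T  ✓ satisfies all
  T F F  ✗ fails (w2)
  T F T  ✗ fails (w2' + w0')
  T T F  ✗ fails (w1' + w2)
  T T T  ✗ fails (w2' + w0')
1 of the 8 rows is a model.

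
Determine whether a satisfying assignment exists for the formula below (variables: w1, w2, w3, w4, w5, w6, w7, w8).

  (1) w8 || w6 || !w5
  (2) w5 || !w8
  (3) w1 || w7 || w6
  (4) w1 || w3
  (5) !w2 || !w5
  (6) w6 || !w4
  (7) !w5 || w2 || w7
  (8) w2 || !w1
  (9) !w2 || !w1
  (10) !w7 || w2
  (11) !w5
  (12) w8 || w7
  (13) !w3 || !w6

Unit clause (!w5) forces w5 = false.
Unit clause (!w8) forces w8 = false.
Unit clause (w7) forces w7 = true.
Unit clause (w2) forces w2 = true.
Unit clause (!w1) forces w1 = false.
Unit clause (w3) forces w3 = true.
Unit clause (!w6) forces w6 = false.
Unit clause (!w4) forces w4 = false.
This assignment satisfies each clause.
A satisfying assignment: w1=false,  w2=true,  w3=true,  w4=false,  w5=false,  w6=false,  w7=true,  w8=false.

Yes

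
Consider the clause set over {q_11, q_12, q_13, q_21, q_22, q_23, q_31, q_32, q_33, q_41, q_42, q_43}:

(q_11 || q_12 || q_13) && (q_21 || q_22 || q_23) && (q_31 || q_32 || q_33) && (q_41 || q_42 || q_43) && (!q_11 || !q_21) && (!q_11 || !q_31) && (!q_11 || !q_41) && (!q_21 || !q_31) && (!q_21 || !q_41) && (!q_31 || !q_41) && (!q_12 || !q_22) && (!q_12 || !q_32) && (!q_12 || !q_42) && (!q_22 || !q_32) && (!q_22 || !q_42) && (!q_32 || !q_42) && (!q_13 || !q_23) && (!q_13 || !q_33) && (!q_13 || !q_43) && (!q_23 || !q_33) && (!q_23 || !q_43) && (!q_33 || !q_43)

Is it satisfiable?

Try q_11 = false.
Try q_12 = true.
From the singleton clause (!q_22), q_22 = false.
From the singleton clause (!q_32), q_32 = false.
From the singleton clause (!q_42), q_42 = false.
Try q_21 = true.
From the singleton clause (!q_31), q_31 = false.
From the singleton clause (q_33), q_33 = true.
From the singleton clause (!q_41), q_41 = false.
From the singleton clause (q_43), q_43 = true.
That conflicts with the unit clause (!q_43).
That branch fails; take q_21 = false instead.
From the singleton clause (q_23), q_23 = true.
From the singleton clause (!q_13), q_13 = false.
From the singleton clause (!q_33), q_33 = false.
From the singleton clause (q_31), q_31 = true.
From the singleton clause (!q_41), q_41 = false.
From the singleton clause (q_43), q_43 = true.
That conflicts with the unit clause (!q_43).
Either choice for q_21 ends in contradiction.
That branch fails; take q_12 = false instead.
From the singleton clause (q_13), q_13 = true.
From the singleton clause (!q_23), q_23 = false.
From the singleton clause (!q_33), q_33 = false.
From the singleton clause (!q_43), q_43 = false.
Try q_21 = true.
From the singleton clause (!q_31), q_31 = false.
From the singleton clause (q_32), q_32 = true.
From the singleton clause (!q_41), q_41 = false.
From the singleton clause (q_42), q_42 = true.
That conflicts with the unit clause (!q_42).
That branch fails; take q_21 = false instead.
From the singleton clause (q_22), q_22 = true.
From the singleton clause (!q_32), q_32 = false.
From the singleton clause (q_31), q_31 = true.
From the singleton clause (!q_41), q_41 = false.
From the singleton clause (q_42), q_42 = true.
That conflicts with the unit clause (!q_42).
Either choice for q_21 ends in contradiction.
Either choice for q_12 ends in contradiction.
That branch fails; take q_11 = true instead.
From the singleton clause (!q_21), q_21 = false.
From the singleton clause (!q_31), q_31 = false.
From the singleton clause (!q_41), q_41 = false.
Try q_22 = true.
From the singleton clause (!q_12), q_12 = false.
From the singleton clause (!q_32), q_32 = false.
From the singleton clause (q_33), q_33 = true.
From the singleton clause (!q_42), q_42 = false.
From the singleton clause (q_43), q_43 = true.
That conflicts with the unit clause (!q_43).
That branch fails; take q_22 = false instead.
From the singleton clause (q_23), q_23 = true.
From the singleton clause (!q_13), q_13 = false.
From the singleton clause (!q_33), q_33 = false.
From the singleton clause (q_32), q_32 = true.
From the singleton clause (!q_12), q_12 = false.
From the singleton clause (!q_42), q_42 = false.
From the singleton clause (q_43), q_43 = true.
That conflicts with the unit clause (!q_43).
Either choice for q_22 ends in contradiction.
Either choice for q_11 ends in contradiction.
No assignment satisfies every clause.

No, unsatisfiable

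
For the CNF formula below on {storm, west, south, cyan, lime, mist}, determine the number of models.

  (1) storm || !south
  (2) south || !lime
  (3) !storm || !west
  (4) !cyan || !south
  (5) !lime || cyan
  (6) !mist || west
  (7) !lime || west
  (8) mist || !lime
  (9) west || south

5

There are 2^6 = 64 truth assignments over (storm, west, south, cyan, lime, mist).
Split on mist. With mist = true, the clauses containing mist are satisfied and !mist drops from the rest; 2 of the 2^5 = 32 assignments to the other variables satisfy what remains.
With mist = false, by the same count on the reduced clause set, 3 assignments work.
(One model: storm=F, west=T, south=F, cyan=F, lime=F, mist=F.)
Total: 2 + 3 = 5.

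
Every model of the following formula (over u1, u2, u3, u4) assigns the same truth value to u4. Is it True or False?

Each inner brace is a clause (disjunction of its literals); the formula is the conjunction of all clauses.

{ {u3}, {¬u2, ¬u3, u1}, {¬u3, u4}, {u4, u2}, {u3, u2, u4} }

Suppose u4 = False.
(u3) alone gives u3 = True.
But (¬u3) is also a unit clause — contradiction.
So every satisfying assignment has u4 = True.

True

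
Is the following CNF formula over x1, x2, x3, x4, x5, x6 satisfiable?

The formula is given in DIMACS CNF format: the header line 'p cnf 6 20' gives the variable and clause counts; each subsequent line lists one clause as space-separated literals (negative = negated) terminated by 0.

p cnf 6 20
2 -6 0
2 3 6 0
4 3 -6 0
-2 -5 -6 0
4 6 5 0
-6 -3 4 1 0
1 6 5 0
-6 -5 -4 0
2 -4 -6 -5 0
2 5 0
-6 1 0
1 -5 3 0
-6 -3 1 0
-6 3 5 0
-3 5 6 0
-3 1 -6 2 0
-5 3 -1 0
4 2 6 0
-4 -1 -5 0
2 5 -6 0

Branch on x2: set x2 = True.
Branch on x5: set x5 = False.
Branch on x4: set x4 = True.
Branch on x1: set x1 = True.
Branch on x6: set x6 = True.
(x3) alone gives x3 = True.
This assignment satisfies each clause.
A satisfying assignment: x1=True; x2=True; x3=True; x4=True; x5=False; x6=True.

Yes, satisfiable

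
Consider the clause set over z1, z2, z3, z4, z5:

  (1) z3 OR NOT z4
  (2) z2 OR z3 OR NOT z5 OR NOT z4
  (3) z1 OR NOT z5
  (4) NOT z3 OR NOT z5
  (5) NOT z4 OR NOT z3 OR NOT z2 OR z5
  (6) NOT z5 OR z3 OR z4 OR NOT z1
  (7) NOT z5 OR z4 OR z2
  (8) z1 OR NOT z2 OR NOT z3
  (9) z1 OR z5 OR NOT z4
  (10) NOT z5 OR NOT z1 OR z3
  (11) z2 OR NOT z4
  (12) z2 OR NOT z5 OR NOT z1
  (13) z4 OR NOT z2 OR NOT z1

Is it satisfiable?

Suppose z3 = false.
Unit clause (NOT z4) forces z4 = false.
Suppose z1 = false.
Unit clause (NOT z5) forces z5 = false.
Every clause is now satisfied; z2 is unconstrained.
A satisfying assignment: z1: false, z2: true, z3: false, z4: false, z5: false.

Satisfiable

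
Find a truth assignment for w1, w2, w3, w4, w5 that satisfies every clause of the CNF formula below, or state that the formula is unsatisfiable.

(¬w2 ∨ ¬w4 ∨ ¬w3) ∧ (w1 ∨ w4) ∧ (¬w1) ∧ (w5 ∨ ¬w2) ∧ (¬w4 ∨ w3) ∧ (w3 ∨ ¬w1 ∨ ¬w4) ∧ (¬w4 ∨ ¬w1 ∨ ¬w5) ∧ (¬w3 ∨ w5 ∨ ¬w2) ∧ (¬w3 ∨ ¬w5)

Unit clause (¬w1) forces w1 = False.
Unit clause (w4) forces w4 = True.
Unit clause (w3) forces w3 = True.
Unit clause (¬w2) forces w2 = False.
Unit clause (¬w5) forces w5 = False.
This assignment satisfies each clause.

w1 ↦ False,  w2 ↦ False,  w3 ↦ True,  w4 ↦ True,  w5 ↦ False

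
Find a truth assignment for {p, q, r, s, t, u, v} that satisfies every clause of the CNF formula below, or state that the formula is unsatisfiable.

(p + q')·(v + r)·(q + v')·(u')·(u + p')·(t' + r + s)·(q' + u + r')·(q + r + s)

p: 0; q: 0; r: 1; s: 1; t: 1; u: 0; v: 0

Unit clause (u') forces u = 0.
Unit clause (p') forces p = 0.
Unit clause (q') forces q = 0.
Unit clause (v') forces v = 0.
Unit clause (r) forces r = 1.
All clauses hold; s, t can take either value.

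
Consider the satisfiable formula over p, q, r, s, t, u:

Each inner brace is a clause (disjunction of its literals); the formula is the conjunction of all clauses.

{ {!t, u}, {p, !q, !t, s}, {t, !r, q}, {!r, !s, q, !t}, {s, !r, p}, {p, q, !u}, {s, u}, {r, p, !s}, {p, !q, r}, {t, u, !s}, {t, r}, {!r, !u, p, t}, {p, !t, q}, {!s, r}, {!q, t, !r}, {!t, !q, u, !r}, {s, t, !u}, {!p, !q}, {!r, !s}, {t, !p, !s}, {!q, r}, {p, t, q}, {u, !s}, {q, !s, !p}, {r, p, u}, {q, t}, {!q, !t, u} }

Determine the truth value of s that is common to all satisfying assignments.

False

Suppose s = true.
(r) alone gives r = true.
Now (!r) is unsatisfied and unit — conflict.
So every satisfying assignment has s = False.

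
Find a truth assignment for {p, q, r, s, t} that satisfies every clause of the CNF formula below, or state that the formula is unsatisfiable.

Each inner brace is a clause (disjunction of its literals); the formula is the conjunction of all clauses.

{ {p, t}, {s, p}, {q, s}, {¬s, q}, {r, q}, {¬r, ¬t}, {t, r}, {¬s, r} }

p=True,  q=True,  r=True,  s=True,  t=False

Case p = True:
Case q = True:
Case r = True:
From the singleton clause (¬t), t = False.
Every clause is now satisfied; s is unconstrained.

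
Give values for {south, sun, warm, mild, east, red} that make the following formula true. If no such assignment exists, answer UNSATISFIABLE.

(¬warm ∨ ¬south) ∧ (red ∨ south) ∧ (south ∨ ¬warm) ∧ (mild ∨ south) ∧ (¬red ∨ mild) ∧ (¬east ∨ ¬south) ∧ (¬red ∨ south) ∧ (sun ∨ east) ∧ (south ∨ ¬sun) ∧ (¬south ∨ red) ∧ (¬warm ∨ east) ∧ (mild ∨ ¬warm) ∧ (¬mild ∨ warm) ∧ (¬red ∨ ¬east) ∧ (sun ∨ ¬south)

UNSATISFIABLE

Suppose warm = False.
Unit clause (¬mild) forces mild = False.
Unit clause (south) forces south = True.
Unit clause (¬red) forces red = False.
That conflicts with the unit clause (red).
Undo warm and try warm = True.
Unit clause (¬south) forces south = False.
That conflicts with the unit clause (south).
Neither warm = True nor warm = False works.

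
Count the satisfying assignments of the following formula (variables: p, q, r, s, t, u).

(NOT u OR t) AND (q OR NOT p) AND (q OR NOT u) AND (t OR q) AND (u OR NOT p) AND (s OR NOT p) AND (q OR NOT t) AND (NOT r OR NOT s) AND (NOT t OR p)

There are 2^6 = 64 truth assignments over (p, q, r, s, t, u).
Split on t. With t = true, the clauses containing t are satisfied and NOT t drops from the rest; 1 of the 2^5 = 32 assignments to the other variables satisfy what remains.
With t = false, by the same count on the reduced clause set, 3 assignments work.
Total: 1 + 3 = 4.

4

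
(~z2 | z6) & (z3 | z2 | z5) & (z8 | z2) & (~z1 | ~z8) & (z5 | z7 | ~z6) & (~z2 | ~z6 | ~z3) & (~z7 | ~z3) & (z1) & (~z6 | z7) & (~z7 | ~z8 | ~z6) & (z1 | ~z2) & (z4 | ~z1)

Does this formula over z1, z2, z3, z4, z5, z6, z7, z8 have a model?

Unit clause (z1) forces z1 = 1.
Unit clause (~z8) forces z8 = 0.
Unit clause (z2) forces z2 = 1.
Unit clause (z6) forces z6 = 1.
Unit clause (~z3) forces z3 = 0.
Unit clause (z7) forces z7 = 1.
Unit clause (z4) forces z4 = 1.
All clauses hold; z5 can take either value.
A satisfying assignment: z1=1, z2=1, z3=0, z4=1, z5=0, z6=1, z7=1, z8=0.

Yes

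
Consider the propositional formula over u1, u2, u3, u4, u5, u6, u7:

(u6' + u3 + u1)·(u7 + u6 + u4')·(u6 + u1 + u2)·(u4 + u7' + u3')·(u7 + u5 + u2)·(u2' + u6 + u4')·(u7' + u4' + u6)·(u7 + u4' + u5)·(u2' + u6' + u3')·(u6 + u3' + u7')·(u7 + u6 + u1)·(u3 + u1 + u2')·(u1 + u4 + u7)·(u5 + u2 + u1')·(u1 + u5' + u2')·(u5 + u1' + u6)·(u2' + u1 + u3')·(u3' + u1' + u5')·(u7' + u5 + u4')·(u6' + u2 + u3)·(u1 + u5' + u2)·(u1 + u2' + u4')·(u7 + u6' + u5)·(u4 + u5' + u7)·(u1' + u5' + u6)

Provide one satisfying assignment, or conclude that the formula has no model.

Case u6 = 1:
Case u3 = 0:
From the singleton clause (u1), u1 = 1.
From the singleton clause (u2), u2 = 1.
Case u7 = 1:
Case u5 = 0:
From the singleton clause (u4'), u4 = 0.
Every clause now holds.

u1 ↦ 1, u2 ↦ 1, u3 ↦ 0, u4 ↦ 0, u5 ↦ 0, u6 ↦ 1, u7 ↦ 1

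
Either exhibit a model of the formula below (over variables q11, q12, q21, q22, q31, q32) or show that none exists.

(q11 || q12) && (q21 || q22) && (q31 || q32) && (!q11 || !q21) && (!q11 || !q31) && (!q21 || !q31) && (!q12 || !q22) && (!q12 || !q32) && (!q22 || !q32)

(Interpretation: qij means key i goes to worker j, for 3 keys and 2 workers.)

Try q11 = true.
From the singleton clause (!q21), q21 = false.
From the singleton clause (q22), q22 = true.
From the singleton clause (!q31), q31 = false.
From the singleton clause (q32), q32 = true.
But (!q32) is also a unit clause — contradiction.
So q11 must be the other value — set q11 = false.
From the singleton clause (q12), q12 = true.
From the singleton clause (!q22), q22 = false.
From the singleton clause (q21), q21 = true.
From the singleton clause (!q31), q31 = false.
From the singleton clause (q32), q32 = true.
But (!q32) is also a unit clause — contradiction.
Either choice for q11 ends in contradiction.

UNSATISFIABLE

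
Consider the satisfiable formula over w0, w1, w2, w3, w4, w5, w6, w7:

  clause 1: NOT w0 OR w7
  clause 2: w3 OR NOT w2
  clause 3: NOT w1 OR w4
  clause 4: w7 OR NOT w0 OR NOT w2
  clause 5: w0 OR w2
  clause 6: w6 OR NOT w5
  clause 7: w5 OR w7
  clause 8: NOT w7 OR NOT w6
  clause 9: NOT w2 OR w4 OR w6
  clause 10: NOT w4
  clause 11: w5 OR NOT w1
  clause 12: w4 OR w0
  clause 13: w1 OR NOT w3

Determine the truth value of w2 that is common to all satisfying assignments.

Suppose w2 = true.
From the singleton clause (w3), w3 = true.
From the singleton clause (NOT w4), w4 = false.
From the singleton clause (NOT w1), w1 = false.
Now (w1) is unsatisfied and unit — conflict.
So every satisfying assignment has w2 = False.

False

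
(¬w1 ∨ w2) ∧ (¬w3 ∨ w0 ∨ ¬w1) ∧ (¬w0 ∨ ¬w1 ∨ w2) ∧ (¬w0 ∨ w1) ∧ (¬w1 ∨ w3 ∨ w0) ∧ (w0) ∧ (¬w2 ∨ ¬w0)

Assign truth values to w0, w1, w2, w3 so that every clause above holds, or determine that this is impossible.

(w0) alone gives w0 = True.
(w1) alone gives w1 = True.
(w2) alone gives w2 = True.
But (¬w2) is also a unit clause — contradiction.

UNSATISFIABLE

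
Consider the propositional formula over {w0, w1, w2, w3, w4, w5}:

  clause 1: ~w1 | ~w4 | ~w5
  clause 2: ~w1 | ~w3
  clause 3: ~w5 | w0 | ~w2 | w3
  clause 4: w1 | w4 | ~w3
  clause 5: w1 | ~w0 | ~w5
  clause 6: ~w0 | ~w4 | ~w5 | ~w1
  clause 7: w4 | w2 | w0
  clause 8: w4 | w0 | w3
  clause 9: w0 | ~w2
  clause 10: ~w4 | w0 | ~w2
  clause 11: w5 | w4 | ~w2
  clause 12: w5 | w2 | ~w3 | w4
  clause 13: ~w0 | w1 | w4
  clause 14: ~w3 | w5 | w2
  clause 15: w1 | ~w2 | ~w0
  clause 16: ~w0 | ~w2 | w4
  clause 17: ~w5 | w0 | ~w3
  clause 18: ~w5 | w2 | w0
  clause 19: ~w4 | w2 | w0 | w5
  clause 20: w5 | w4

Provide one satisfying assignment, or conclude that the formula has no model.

w0 ↦ 1; w1 ↦ 1; w2 ↦ 0; w3 ↦ 0; w4 ↦ 0; w5 ↦ 1

Try w1 = 1.
Unit clause (~w3) forces w3 = 0.
Try w4 = 0.
Unit clause (w0) forces w0 = 1.
Unit clause (~w2) forces w2 = 0.
Unit clause (w5) forces w5 = 1.
Every clause now holds.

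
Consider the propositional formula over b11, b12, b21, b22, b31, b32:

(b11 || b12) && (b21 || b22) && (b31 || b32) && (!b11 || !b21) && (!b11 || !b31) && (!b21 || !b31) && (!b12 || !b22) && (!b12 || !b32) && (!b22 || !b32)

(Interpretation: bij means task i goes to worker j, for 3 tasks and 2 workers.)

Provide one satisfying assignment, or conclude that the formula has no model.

UNSATISFIABLE

Case b11 = true:
From the singleton clause (!b21), b21 = false.
From the singleton clause (b22), b22 = true.
From the singleton clause (!b31), b31 = false.
From the singleton clause (b32), b32 = true.
Now (!b32) is unsatisfied and unit — conflict.
Undo b11 and try b11 = false.
From the singleton clause (b12), b12 = true.
From the singleton clause (!b22), b22 = false.
From the singleton clause (b21), b21 = true.
From the singleton clause (!b31), b31 = false.
From the singleton clause (b32), b32 = true.
Now (!b32) is unsatisfied and unit — conflict.
Neither b11 = true nor b11 = false works.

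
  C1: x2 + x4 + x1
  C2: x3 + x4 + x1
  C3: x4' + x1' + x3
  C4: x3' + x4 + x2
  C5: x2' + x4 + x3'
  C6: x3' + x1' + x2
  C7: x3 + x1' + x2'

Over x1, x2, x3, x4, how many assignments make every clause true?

6

There are 2^4 = 16 truth assignments over (x1, x2, x3, x4).
Split on x4. With x4 = 1, the clauses containing x4 are satisfied and x4' drops from the rest; 5 of the 2^3 = 8 assignments to the other variables satisfy what remains.
With x4 = 0, by the same count on the reduced clause set, 1 assignment works.
(One model: x1=F, x2=F, x3=F, x4=T.)
Total: 5 + 1 = 6.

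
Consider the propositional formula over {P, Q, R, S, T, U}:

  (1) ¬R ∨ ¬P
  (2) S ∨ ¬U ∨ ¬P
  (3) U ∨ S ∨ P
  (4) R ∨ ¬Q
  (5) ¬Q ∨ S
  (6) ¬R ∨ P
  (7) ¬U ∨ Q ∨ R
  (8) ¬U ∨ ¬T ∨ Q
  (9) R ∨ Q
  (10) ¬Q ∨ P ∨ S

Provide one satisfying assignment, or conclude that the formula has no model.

UNSATISFIABLE

Branch on R: set R = False.
From the singleton clause (¬Q), Q = False.
That conflicts with the unit clause (Q).
So R must be the other value — set R = True.
From the singleton clause (¬P), P = False.
That conflicts with the unit clause (P).
Both values of R lead to a conflict.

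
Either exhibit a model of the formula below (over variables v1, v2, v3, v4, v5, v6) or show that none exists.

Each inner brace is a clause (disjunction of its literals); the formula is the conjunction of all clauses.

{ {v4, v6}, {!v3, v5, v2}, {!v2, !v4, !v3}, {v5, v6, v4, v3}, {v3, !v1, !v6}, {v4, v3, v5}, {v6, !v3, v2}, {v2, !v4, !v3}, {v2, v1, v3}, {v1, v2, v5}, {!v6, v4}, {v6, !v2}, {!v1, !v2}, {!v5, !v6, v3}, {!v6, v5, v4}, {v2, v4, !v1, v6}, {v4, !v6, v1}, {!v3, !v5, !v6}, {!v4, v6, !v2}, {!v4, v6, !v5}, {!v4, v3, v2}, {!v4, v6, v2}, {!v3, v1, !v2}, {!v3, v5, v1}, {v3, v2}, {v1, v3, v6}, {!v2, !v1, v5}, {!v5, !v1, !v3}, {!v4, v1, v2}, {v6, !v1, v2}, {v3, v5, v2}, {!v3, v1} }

v1: false; v2: true; v3: false; v4: true; v5: false; v6: true

Case v4 = true:
Case v2 = true:
From the singleton clause (!v3), v3 = false.
From the singleton clause (v6), v6 = true.
From the singleton clause (!v1), v1 = false.
From the singleton clause (!v5), v5 = false.
Every clause now holds.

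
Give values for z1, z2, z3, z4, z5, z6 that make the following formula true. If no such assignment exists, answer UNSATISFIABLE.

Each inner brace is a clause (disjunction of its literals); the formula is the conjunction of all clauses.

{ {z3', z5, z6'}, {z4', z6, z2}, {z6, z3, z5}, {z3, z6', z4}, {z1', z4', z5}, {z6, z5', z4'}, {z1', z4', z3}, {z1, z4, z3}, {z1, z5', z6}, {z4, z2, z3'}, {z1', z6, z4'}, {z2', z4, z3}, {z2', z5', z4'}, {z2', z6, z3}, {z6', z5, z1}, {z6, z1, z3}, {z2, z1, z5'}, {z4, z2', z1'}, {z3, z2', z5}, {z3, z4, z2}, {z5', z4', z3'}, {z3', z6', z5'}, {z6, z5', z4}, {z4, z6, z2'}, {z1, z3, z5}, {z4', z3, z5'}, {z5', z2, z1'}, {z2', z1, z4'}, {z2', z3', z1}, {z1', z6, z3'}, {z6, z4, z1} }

UNSATISFIABLE

Suppose z3 = 0.
Suppose z6 = 1.
Unit clause (z4) forces z4 = 1.
Unit clause (z1') forces z1 = 0.
Unit clause (z5) forces z5 = 1.
That conflicts with the unit clause (z5').
Undo z6 and try z6 = 0.
Unit clause (z5) forces z5 = 1.
Unit clause (z4') forces z4 = 0.
That conflicts with the unit clause (z4).
Neither z6 = 1 nor z6 = 0 works.
Undo z3 and try z3 = 1.
Suppose z5 = 1.
Unit clause (z4') forces z4 = 0.
Unit clause (z2) forces z2 = 1.
Unit clause (z1') forces z1 = 0.
That conflicts with the unit clause (z1).
Undo z5 and try z5 = 0.
Unit clause (z6') forces z6 = 0.
Unit clause (z1') forces z1 = 0.
Unit clause (z2') forces z2 = 0.
Unit clause (z4') forces z4 = 0.
That conflicts with the unit clause (z4).
Neither z5 = 1 nor z5 = 0 works.
Neither z3 = 1 nor z3 = 0 works.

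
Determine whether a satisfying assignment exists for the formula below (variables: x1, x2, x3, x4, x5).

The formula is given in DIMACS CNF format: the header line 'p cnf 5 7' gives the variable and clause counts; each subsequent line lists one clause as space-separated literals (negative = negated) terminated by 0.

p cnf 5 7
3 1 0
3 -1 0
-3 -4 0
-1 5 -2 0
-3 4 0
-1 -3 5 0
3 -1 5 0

Branch on x3: set x3 = True.
Unit clause (¬x4) forces x4 = False.
That conflicts with the unit clause (x4).
That branch fails; take x3 = False instead.
Unit clause (x1) forces x1 = True.
That conflicts with the unit clause (¬x1).
Neither x3 = True nor x3 = False works.
No assignment satisfies every clause.

No, unsatisfiable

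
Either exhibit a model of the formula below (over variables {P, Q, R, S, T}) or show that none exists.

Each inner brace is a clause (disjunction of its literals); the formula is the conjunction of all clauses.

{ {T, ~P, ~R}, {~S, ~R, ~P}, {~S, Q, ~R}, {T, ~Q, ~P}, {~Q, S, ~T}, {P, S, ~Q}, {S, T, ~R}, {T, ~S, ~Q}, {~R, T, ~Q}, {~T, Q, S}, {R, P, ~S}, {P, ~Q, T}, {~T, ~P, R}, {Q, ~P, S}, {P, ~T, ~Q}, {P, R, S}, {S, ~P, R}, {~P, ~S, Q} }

UNSATISFIABLE

Branch on T: set T = 1.
Branch on Q: set Q = 0.
(S) alone gives S = 1.
(~R) alone gives R = 0.
(P) alone gives P = 1.
But (~P) is also a unit clause — contradiction.
Undo Q and try Q = 1.
(S) alone gives S = 1.
(P) alone gives P = 1.
(~R) alone gives R = 0.
But (R) is also a unit clause — contradiction.
Neither Q = 1 nor Q = 0 works.
Undo T and try T = 0.
Branch on P: set P = 0.
(~Q) alone gives Q = 0.
Branch on S: set S = 0.
(~R) alone gives R = 0.
But (R) is also a unit clause — contradiction.
Undo S and try S = 1.
(~R) alone gives R = 0.
But (R) is also a unit clause — contradiction.
Neither S = 1 nor S = 0 works.
Undo P and try P = 1.
(~R) alone gives R = 0.
(~Q) alone gives Q = 0.
(S) alone gives S = 1.
But (~S) is also a unit clause — contradiction.
Neither P = 1 nor P = 0 works.
Neither T = 1 nor T = 0 works.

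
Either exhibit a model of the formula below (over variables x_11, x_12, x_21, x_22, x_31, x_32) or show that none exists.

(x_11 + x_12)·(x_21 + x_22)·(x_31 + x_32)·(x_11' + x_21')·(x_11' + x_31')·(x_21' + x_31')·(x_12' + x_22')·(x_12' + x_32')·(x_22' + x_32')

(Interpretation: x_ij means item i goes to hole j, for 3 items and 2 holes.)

Branch on x_11: set x_11 = 1.
(x_21') alone gives x_21 = 0.
(x_22) alone gives x_22 = 1.
(x_31') alone gives x_31 = 0.
(x_32) alone gives x_32 = 1.
Now (x_32') is unsatisfied and unit — conflict.
That branch fails; take x_11 = 0 instead.
(x_12) alone gives x_12 = 1.
(x_22') alone gives x_22 = 0.
(x_21) alone gives x_21 = 1.
(x_31') alone gives x_31 = 0.
(x_32) alone gives x_32 = 1.
Now (x_32') is unsatisfied and unit — conflict.
Either choice for x_11 ends in contradiction.

UNSATISFIABLE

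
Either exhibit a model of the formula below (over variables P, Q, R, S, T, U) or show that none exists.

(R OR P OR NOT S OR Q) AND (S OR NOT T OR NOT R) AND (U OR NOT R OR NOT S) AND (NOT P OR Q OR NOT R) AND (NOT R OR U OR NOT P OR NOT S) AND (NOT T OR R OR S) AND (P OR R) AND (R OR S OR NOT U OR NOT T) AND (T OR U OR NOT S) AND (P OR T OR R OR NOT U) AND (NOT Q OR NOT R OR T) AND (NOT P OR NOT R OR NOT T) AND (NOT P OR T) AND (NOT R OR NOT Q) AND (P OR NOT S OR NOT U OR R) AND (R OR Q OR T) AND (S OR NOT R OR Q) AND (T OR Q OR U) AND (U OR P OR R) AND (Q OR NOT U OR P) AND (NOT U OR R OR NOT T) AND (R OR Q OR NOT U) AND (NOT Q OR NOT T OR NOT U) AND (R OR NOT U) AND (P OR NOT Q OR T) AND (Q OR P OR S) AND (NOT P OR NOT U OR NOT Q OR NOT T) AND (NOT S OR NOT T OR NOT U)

P ↦ true,  Q ↦ true,  R ↦ false,  S ↦ true,  T ↦ true,  U ↦ false

Branch on P: set P = true.
(T) alone gives T = true.
(NOT R) alone gives R = false.
(S) alone gives S = true.
(NOT U) alone gives U = false.
Every clause is now satisfied; Q is unconstrained.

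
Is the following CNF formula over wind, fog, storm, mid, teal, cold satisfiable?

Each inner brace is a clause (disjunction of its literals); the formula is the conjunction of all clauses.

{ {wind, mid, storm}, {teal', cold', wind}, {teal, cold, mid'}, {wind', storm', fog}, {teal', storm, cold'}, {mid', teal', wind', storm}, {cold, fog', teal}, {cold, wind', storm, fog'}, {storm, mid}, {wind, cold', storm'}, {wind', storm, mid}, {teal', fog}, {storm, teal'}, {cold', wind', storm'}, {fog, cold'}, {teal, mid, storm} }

Try storm = 0.
From the singleton clause (mid), mid = 1.
From the singleton clause (teal'), teal = 0.
From the singleton clause (cold), cold = 1.
From the singleton clause (fog), fog = 1.
All clauses hold; wind can take either value.
A satisfying assignment: wind: 0, fog: 1, storm: 0, mid: 1, teal: 0, cold: 1.

Satisfiable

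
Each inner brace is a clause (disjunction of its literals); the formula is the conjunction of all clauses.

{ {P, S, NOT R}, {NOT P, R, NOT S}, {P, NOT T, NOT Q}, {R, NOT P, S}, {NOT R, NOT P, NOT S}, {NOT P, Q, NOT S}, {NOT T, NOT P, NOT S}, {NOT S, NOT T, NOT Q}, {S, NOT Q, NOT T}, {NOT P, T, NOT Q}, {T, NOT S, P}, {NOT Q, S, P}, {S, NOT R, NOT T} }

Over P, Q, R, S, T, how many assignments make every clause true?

5

There are 2^5 = 32 truth assignments over (P, Q, R, S, T).
Split on R. With R = true, the clauses containing R are satisfied and NOT R drops from the rest; 2 of the 2^4 = 16 assignments to the other variables satisfy what remains.
With R = false, by the same count on the reduced clause set, 3 assignments work.
(One model: P=F, Q=F, R=F, S=F, T=F.)
Total: 2 + 3 = 5.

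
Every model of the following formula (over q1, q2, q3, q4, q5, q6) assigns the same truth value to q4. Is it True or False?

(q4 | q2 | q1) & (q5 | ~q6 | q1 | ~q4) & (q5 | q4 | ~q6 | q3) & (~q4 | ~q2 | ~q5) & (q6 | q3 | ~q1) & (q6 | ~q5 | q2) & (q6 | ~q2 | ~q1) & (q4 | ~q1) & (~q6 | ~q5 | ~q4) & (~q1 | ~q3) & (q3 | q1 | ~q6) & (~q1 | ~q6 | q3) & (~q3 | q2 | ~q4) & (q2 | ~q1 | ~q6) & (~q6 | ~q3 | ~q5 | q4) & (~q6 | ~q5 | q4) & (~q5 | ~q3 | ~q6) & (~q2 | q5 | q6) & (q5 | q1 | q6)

False

Suppose q4 = 1.
Suppose q2 = 0.
(~q3) alone gives q3 = 0.
Suppose q6 = 1.
(~q5) alone gives q5 = 0.
(q1) alone gives q1 = 1.
But (~q1) is also a unit clause — contradiction.
Backtrack on q6: now try q6 = 0.
(~q1) alone gives q1 = 0.
(~q5) alone gives q5 = 0.
But (q5) is also a unit clause — contradiction.
Either choice for q6 ends in contradiction.
Backtrack on q2: now try q2 = 1.
(~q5) alone gives q5 = 0.
(q6) alone gives q6 = 1.
(q1) alone gives q1 = 1.
(~q3) alone gives q3 = 0.
But (q3) is also a unit clause — contradiction.
Either choice for q2 ends in contradiction.
So every satisfying assignment has q4 = False.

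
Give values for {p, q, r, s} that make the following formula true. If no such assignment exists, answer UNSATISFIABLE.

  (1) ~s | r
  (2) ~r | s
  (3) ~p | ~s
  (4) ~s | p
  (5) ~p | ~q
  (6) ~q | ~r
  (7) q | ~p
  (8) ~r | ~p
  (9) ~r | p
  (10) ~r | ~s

Branch on s: set s = 0.
(~r) alone gives r = 0.
Branch on p: set p = 0.
Every clause is now satisfied; q is unconstrained.

p ↦ 0,  q ↦ 0,  r ↦ 0,  s ↦ 0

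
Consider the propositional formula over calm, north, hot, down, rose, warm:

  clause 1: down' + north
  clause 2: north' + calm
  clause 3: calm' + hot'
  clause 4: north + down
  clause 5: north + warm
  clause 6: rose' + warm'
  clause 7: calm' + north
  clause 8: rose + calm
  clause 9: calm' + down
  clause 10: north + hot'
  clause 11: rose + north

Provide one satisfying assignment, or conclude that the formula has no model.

Branch on down: set down = 1.
Unit clause (north) forces north = 1.
Unit clause (calm) forces calm = 1.
Unit clause (hot') forces hot = 0.
Branch on rose: set rose = 1.
Unit clause (warm') forces warm = 0.
All clauses are satisfied.

calm ↦ 1,  north ↦ 1,  hot ↦ 0,  down ↦ 1,  rose ↦ 1,  warm ↦ 0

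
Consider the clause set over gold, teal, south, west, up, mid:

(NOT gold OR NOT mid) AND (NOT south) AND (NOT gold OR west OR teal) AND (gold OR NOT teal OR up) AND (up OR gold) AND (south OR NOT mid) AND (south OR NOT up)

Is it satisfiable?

Satisfiable

From the singleton clause (NOT south), south = false.
From the singleton clause (NOT mid), mid = false.
From the singleton clause (NOT up), up = false.
From the singleton clause (gold), gold = true.
Suppose west = true.
No clause remains; teal is free.
A satisfying assignment: gold ↦ true, teal ↦ false, south ↦ false, west ↦ true, up ↦ false, mid ↦ false.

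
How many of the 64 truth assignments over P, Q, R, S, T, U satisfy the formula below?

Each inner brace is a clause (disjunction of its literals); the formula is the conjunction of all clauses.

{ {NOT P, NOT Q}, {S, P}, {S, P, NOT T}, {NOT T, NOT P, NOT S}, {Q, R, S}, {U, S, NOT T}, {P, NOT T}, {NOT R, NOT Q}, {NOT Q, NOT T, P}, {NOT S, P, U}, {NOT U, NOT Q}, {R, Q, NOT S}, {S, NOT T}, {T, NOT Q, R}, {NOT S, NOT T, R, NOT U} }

There are 2^6 = 64 truth assignments over (P, Q, R, S, T, U).
Split on P. With P = true, the clauses containing P are satisfied and NOT P drops from the rest; 4 of the 2^5 = 32 assignments to the other variables satisfy what remains.
With P = false, by the same count on the reduced clause set, 1 assignment works.
(One model: P=F, Q=F, R=T, S=T, T=F, U=T.)
Total: 4 + 1 = 5.

5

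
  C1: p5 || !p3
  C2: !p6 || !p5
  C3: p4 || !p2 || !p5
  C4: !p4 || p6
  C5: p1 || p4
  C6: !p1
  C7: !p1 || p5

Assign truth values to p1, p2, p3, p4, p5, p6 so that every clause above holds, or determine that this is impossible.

Unit clause (!p1) forces p1 = false.
Unit clause (p4) forces p4 = true.
Unit clause (p6) forces p6 = true.
Unit clause (!p5) forces p5 = false.
Unit clause (!p3) forces p3 = false.
No clause remains; p2 is free.

p1: false; p2: false; p3: false; p4: true; p5: false; p6: true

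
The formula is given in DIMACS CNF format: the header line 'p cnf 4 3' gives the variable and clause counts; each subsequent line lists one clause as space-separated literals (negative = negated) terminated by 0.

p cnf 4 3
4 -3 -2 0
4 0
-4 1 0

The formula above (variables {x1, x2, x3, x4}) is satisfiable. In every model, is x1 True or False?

True

Suppose x1 = False.
Unit clause (x4) forces x4 = True.
But (¬x4) is also a unit clause — contradiction.
So every satisfying assignment has x1 = True.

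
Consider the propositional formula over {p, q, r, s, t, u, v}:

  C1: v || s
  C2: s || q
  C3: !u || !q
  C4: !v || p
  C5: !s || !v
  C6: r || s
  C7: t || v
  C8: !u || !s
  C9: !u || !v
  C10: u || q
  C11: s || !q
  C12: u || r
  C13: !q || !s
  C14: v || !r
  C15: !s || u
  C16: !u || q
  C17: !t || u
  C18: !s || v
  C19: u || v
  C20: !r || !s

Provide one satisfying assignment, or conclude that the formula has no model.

UNSATISFIABLE

Suppose v = true.
Unit clause (p) forces p = true.
Unit clause (!s) forces s = false.
Unit clause (q) forces q = true.
Now (!q) is unsatisfied and unit — conflict.
Undo v and try v = false.
Unit clause (s) forces s = true.
Now (!s) is unsatisfied and unit — conflict.
Both values of v lead to a conflict.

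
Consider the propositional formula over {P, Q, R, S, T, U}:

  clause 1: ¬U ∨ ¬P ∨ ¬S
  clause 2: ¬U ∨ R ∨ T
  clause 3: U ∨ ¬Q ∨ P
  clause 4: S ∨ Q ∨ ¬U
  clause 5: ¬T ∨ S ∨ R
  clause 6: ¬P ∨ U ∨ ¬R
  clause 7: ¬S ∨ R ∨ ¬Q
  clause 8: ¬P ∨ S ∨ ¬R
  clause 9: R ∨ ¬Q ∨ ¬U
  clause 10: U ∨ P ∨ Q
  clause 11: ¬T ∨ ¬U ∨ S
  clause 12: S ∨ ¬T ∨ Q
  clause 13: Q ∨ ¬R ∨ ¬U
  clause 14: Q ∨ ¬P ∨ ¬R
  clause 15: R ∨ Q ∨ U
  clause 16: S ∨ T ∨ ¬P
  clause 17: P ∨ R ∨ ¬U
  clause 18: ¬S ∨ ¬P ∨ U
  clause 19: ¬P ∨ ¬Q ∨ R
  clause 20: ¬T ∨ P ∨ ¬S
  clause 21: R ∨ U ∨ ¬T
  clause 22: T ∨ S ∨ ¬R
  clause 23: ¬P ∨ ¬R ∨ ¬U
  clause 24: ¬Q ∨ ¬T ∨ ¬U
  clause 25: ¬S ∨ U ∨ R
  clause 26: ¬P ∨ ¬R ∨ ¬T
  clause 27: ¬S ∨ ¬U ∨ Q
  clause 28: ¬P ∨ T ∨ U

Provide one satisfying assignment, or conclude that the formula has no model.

Try U = True.
Try P = False.
(R) alone gives R = True.
(Q) alone gives Q = True.
(¬T) alone gives T = False.
(S) alone gives S = True.
Every clause now holds.

P ↦ False; Q ↦ True; R ↦ True; S ↦ True; T ↦ False; U ↦ True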